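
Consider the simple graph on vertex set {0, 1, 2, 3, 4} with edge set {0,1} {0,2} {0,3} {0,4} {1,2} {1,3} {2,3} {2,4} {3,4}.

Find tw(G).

3

A width-3 tree decomposition is:
Bags: B1 = {0, 1, 2, 3}  B2 = {0, 2, 3, 4}
Tree: B1–B2
Every bag has size at most 4, so the width is 4 − 1 = 3 and tw(G) ≤ 3. On the other hand G contains the 4-clique {0, 1, 2, 3}. A clique must lie in a single bag of any decomposition, so no decomposition can have width below 3. Combining the bounds, tw(G) = 3.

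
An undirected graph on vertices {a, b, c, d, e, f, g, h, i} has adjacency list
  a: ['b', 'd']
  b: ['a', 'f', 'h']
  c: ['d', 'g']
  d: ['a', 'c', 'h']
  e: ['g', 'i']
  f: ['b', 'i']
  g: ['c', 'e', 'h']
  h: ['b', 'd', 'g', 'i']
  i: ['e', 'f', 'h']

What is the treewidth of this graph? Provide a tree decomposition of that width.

Treewidth 3.
Bags: B1 = {a, c, d, g}  B2 = {a, d, g, h}  B3 = {a, b, g, h}  B4 = {b, e, g, h}  B5 = {b, e, h, i}  B6 = {b, e, f, i}
Tree: B1–B2, B2–B3, B3–B4, B4–B5, B5–B6

Each bag holds 4 vertices, so the decomposition has width 3, which upper-bounds the treewidth. For the lower bound: the 4 vertex sets {a,c,d}, {g}, {h}, {b,e,f,i} are disjoint, each induces a connected subgraph, and every pair is joined by at least one edge of G. Contracting each set to a single vertex therefore yields K_{4} as a minor, and since treewidth is minor-monotone, tw(G) ≥ tw(K_{4}) = 3. Combining the bounds, tw(G) = 3.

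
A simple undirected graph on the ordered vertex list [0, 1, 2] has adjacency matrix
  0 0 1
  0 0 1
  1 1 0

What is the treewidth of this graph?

1

A width-1 tree decomposition is:
Bags: B1 = {0, 2}  B2 = {1, 2}
Tree: B1–B2
Every bag has size at most 2, so the width is 2 − 1 = 1 and tw(G) ≤ 1. G has an edge, so its treewidth is at least 1. Combining the bounds, tw(G) = 1.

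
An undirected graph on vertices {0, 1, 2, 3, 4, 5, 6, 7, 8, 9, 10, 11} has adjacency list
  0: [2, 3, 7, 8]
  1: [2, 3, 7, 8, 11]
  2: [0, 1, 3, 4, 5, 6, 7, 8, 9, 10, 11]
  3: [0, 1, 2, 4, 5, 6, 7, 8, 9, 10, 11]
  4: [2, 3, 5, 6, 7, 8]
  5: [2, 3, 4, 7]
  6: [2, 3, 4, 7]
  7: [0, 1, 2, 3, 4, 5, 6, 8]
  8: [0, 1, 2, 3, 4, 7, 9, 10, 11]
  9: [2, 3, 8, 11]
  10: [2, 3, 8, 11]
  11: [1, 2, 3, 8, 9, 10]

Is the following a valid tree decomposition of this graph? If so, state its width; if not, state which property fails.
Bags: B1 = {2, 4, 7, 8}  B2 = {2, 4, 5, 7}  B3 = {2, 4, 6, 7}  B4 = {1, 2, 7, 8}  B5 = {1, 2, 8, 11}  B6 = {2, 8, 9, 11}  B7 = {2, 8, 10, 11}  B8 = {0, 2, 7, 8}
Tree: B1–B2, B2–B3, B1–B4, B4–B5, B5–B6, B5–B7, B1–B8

No — vertex 3 appears in no bag.

A tree decomposition must satisfy three properties: every vertex lies in some bag; for every edge, both endpoints lie together in some bag; and for every vertex, the bags containing it form a connected subtree. Here vertex 3 appears in no bag, so the decomposition is invalid.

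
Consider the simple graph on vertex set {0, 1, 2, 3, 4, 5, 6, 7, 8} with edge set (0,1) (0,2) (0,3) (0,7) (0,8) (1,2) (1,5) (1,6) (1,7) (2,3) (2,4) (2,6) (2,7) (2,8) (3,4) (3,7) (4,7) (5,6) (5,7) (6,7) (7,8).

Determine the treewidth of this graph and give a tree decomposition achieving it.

The largest bag has 4 vertices, giving width 3; this decomposition certifies tw(G) ≤ 3. On the other hand G contains the 4-clique {0, 2, 7, 8}. A clique must lie in a single bag of any decomposition, so no decomposition can have width below 3. Hence tw(G) = 3 exactly.

Treewidth 3.
One such decomposition:
Bags: B1 = {0, 1, 2, 7}  B2 = {1, 2, 6, 7}  B3 = {1, 5, 6, 7}  B4 = {0, 2, 3, 7}  B5 = {2, 3, 4, 7}  B6 = {0, 2, 7, 8}
Tree: B1–B2, B2–B3, B1–B4, B4–B5, B4–B6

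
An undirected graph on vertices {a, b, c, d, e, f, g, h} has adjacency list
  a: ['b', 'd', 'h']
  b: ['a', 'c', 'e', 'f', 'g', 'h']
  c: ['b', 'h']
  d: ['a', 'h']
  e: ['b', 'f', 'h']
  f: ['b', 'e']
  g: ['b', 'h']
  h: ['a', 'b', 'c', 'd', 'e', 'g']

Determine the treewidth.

2

A width-2 tree decomposition is:
Bags: B1 = {b, g, h}  B2 = {b, c, h}  B3 = {b, e, h}  B4 = {a, b, h}  B5 = {b, e, f}  B6 = {a, d, h}
Tree: B1–B2, B1–B3, B3–B4, B3–B5, B4–B6
Every bag has size at most 3, so the width is 3 − 1 = 2 and tw(G) ≤ 2. For the lower bound, the 3 vertices {a, d, h} are pairwise adjacent, and any tree decomposition puts a clique entirely inside one bag — forcing width ≥ 2. Hence tw(G) = 2 exactly.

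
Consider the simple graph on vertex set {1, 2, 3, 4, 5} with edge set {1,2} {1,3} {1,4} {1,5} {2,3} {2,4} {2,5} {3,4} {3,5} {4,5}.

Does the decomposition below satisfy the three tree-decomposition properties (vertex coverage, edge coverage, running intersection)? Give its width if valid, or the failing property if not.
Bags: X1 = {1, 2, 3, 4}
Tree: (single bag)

No — vertex 5 appears in no bag.

A tree decomposition must satisfy three properties: every vertex lies in some bag; for every edge, both endpoints lie together in some bag; and for every vertex, the bags containing it form a connected subtree. Here vertex 5 appears in no bag, so the decomposition is invalid.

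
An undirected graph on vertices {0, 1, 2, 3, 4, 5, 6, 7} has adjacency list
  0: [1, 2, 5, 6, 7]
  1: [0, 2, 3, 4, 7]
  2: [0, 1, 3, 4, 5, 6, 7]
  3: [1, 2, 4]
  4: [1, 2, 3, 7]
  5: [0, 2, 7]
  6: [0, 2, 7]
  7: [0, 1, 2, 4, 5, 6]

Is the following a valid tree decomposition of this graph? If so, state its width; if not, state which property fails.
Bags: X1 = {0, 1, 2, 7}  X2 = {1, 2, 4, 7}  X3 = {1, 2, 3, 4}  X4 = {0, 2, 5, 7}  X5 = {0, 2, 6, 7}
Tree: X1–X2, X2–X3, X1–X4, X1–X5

Checking the three conditions: (i) the bags cover all of {0, 1, 2, 3, 4, 5, 6, 7}; (ii) for each edge, some bag contains both endpoints; (iii) the bags containing any fixed vertex form a subtree. All hold, so the decomposition is valid with width 4 − 1 = 3.

Yes; width 3.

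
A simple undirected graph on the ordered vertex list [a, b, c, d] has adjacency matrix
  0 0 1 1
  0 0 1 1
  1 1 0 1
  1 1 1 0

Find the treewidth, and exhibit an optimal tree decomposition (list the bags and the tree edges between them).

Every bag has size at most 3, so the width is 3 − 1 = 2 and tw(G) ≤ 2. For the lower bound, the 3 vertices {a, c, d} are pairwise adjacent, and any tree decomposition puts a clique entirely inside one bag — forcing width ≥ 2. Combining the bounds, tw(G) = 2.

Treewidth 2.
Bags: B1 = {a, c, d}  B2 = {b, c, d}
Tree: B1–B2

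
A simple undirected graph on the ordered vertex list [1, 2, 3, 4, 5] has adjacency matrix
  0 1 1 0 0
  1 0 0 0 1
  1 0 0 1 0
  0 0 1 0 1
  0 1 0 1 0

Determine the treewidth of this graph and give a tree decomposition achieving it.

Every bag has size at most 3, so the width is 3 − 1 = 2 and tw(G) ≤ 2. The edges 3–1–2–5–4–3 form a cycle, so G is not a tree and its treewidth is at least 2. Therefore the treewidth is 2.

Treewidth 2.
One such decomposition:
Bags: B1 = {1, 2, 3}  B2 = {2, 3, 5}  B3 = {3, 4, 5}
Tree: B1–B2, B2–B3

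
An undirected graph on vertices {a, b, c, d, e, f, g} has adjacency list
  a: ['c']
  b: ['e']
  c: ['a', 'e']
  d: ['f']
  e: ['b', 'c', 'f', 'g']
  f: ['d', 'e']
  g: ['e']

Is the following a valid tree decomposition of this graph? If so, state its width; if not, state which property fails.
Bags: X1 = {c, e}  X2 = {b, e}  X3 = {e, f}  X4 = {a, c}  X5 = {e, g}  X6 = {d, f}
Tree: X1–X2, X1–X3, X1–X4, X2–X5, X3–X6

Vertex coverage: the bags together contain {a, b, c, d, e, f, g}, the full vertex set. Edge coverage: each edge of G has both endpoints in at least one bag. Running intersection: for every vertex, the bags containing it form a connected subtree. All three properties hold, so this is a valid tree decomposition of width max|bag| − 1 = 1, and hence tw(G) ≤ 1.

Yes; width 1.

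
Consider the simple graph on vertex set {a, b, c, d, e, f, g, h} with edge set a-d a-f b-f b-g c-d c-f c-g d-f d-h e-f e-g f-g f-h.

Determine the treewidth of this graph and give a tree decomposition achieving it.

Treewidth 2.
One optimal decomposition is:
Bags: B1 = {c, f, g}  B2 = {e, f, g}  B3 = {c, d, f}  B4 = {a, d, f}  B5 = {d, f, h}  B6 = {b, f, g}
Tree: B1–B2, B1–B3, B3–B4, B4–B5, B2–B6

The largest bag has 3 vertices, giving width 2; this decomposition certifies tw(G) ≤ 2. On the other hand G contains the 3-clique {d, f, h}. A clique must lie in a single bag of any decomposition, so no decomposition can have width below 2. The upper and lower bounds meet at 2, so that is the treewidth.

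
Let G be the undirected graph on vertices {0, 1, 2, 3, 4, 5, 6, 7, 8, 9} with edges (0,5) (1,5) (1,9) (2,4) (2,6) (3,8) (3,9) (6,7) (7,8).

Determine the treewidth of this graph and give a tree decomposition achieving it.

Treewidth 1.
Bags: B1 = {0, 5}  B2 = {1, 5}  B3 = {1, 9}  B4 = {3, 9}  B5 = {3, 8}  B6 = {7, 8}  B7 = {6, 7}  B8 = {2, 6}  B9 = {2, 4}
Tree: B1–B2, B2–B3, B3–B4, B4–B5, B5–B6, B6–B7, B7–B8, B8–B9

Every bag has size at most 2, so the width is 2 − 1 = 1 and tw(G) ≤ 1. Since G has at least one edge (e.g. 0–5), it is not an edgeless graph, so tw(G) ≥ 1. Therefore the treewidth is 1.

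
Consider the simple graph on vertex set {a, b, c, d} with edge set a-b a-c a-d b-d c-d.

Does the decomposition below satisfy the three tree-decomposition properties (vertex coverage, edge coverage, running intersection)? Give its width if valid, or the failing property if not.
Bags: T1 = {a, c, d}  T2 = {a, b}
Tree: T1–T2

A tree decomposition must satisfy three properties: every vertex lies in some bag; for every edge, both endpoints lie together in some bag; and for every vertex, the bags containing it form a connected subtree. Here edge (d,b) lies in no bag, so the decomposition is invalid.

No — edge (d,b) lies in no bag.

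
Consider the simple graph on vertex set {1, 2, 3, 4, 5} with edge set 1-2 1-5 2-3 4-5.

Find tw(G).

A width-1 tree decomposition is:
Bags: B1 = {2, 3}  B2 = {1, 2}  B3 = {1, 5}  B4 = {4, 5}
Tree: B1–B2, B2–B3, B3–B4
Each bag holds 2 vertices, so the decomposition has width 1, which upper-bounds the treewidth. Any graph with an edge has treewidth ≥ 1, and G has the edge 3–2. The upper and lower bounds meet at 1, so that is the treewidth.

1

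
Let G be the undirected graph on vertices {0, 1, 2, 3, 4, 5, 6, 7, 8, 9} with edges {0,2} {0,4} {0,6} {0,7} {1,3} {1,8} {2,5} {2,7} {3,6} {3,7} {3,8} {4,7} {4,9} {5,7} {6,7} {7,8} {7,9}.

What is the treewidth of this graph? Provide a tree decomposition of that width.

Each bag holds 3 vertices, so the decomposition has width 2, which upper-bounds the treewidth. For the lower bound, the 3 vertices {1, 3, 8} are pairwise adjacent, and any tree decomposition puts a clique entirely inside one bag — forcing width ≥ 2. Hence tw(G) = 2 exactly.

Treewidth 2.
One such decomposition:
Bags: B1 = {0, 6, 7}  B2 = {3, 6, 7}  B3 = {0, 2, 7}  B4 = {0, 4, 7}  B5 = {3, 7, 8}  B6 = {4, 7, 9}  B7 = {2, 5, 7}  B8 = {1, 3, 8}
Tree: B1–B2, B1–B3, B3–B4, B2–B5, B4–B6, B3–B7, B5–B8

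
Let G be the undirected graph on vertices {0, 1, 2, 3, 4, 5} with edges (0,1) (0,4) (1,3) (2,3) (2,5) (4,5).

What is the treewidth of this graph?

A width-2 tree decomposition is:
Bags: B1 = {2, 3, 5}  B2 = {3, 4, 5}  B3 = {0, 3, 4}  B4 = {0, 1, 3}
Tree: B1–B2, B2–B3, B3–B4
The largest bag has 3 vertices, giving width 2; this decomposition certifies tw(G) ≤ 2. Since 3–2–5–4–0–1–3 is a cycle in G, G is not acyclic. Forests are exactly the graphs of treewidth ≤ 1, so tw(G) ≥ 2. Combining the bounds, tw(G) = 2.

2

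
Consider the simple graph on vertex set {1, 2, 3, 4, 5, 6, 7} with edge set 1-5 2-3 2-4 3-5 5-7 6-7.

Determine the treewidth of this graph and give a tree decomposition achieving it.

Every bag has size at most 2, so the width is 2 − 1 = 1 and tw(G) ≤ 1. Any graph with an edge has treewidth ≥ 1, and G has the edge 5–7. Therefore the treewidth is 1.

Treewidth 1.
Bags: B1 = {5, 7}  B2 = {1, 5}  B3 = {3, 5}  B4 = {6, 7}  B5 = {2, 3}  B6 = {2, 4}
Tree: B1–B2, B2–B3, B1–B4, B3–B5, B5–B6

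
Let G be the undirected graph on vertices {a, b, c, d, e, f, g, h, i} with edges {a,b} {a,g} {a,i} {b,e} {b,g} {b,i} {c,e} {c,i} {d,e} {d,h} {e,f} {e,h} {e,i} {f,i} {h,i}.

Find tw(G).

2

A width-2 tree decomposition is:
Bags: B1 = {b, e, i}  B2 = {a, b, i}  B3 = {e, f, i}  B4 = {a, b, g}  B5 = {e, h, i}  B6 = {d, e, h}  B7 = {c, e, i}
Tree: B1–B2, B1–B3, B2–B4, B3–B5, B5–B6, B5–B7
The largest bag has 3 vertices, giving width 2; this decomposition certifies tw(G) ≤ 2. On the other hand G contains the 3-clique {d, e, h}. A clique must lie in a single bag of any decomposition, so no decomposition can have width below 2. Hence tw(G) = 2 exactly.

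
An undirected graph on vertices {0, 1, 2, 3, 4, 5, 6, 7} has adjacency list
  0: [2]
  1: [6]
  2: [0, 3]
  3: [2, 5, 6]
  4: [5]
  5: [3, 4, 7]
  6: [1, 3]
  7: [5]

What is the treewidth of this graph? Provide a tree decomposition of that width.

Treewidth 1.
One such decomposition:
Bags: B1 = {2, 3}  B2 = {3, 6}  B3 = {3, 5}  B4 = {1, 6}  B5 = {5, 7}  B6 = {0, 2}  B7 = {4, 5}
Tree: B1–B2, B2–B3, B2–B4, B3–B5, B1–B6, B3–B7

Each bag holds 2 vertices, so the decomposition has width 1, which upper-bounds the treewidth. G has an edge, so its treewidth is at least 1. Hence tw(G) = 1 exactly.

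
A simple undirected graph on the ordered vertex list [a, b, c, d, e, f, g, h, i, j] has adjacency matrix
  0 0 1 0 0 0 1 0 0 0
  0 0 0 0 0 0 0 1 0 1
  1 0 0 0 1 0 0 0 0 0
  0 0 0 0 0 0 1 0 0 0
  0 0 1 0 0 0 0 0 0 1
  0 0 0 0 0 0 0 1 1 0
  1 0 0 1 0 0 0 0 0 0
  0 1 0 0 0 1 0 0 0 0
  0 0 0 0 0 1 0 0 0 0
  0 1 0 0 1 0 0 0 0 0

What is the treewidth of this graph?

A width-1 tree decomposition is:
Bags: B1 = {f, i}  B2 = {f, h}  B3 = {b, h}  B4 = {b, j}  B5 = {e, j}  B6 = {c, e}  B7 = {a, c}  B8 = {a, g}  B9 = {d, g}
Tree: B1–B2, B2–B3, B3–B4, B4–B5, B5–B6, B6–B7, B7–B8, B8–B9
Every bag has size at most 2, so the width is 2 − 1 = 1 and tw(G) ≤ 1. Any graph with an edge has treewidth ≥ 1, and G has the edge i–f. Hence tw(G) = 1 exactly.

1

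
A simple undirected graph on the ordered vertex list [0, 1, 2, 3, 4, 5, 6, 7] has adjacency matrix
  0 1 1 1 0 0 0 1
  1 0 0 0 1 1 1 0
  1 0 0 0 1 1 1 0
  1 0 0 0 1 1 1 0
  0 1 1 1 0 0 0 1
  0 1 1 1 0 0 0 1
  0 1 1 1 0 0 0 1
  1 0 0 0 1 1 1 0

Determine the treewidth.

4

A width-4 tree decomposition is:
Bags: B1 = {1, 2, 3, 4, 7}  B2 = {1, 2, 3, 5, 7}  B3 = {0, 1, 2, 3, 7}  B4 = {1, 2, 3, 6, 7}
Tree: B1–B2, B2–B3, B3–B4
Every bag has size at most 5, so the width is 5 − 1 = 4 and tw(G) ≤ 4. For the lower bound: the 5 vertex sets {2,4}, {1,5}, {0,7}, {3}, {6} are disjoint, each induces a connected subgraph, and every pair is joined by at least one edge of G. Contracting each set to a single vertex therefore yields K_{5} as a minor, and since treewidth is minor-monotone, tw(G) ≥ tw(K_{5}) = 4. Therefore the treewidth is 4.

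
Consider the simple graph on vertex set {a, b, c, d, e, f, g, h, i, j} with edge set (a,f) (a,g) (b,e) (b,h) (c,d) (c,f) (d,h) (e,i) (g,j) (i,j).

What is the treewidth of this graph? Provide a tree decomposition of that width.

Treewidth 2.
One such decomposition:
Bags: B1 = {c, d, f}  B2 = {d, f, h}  B3 = {b, f, h}  B4 = {b, e, f}  B5 = {e, f, i}  B6 = {f, i, j}  B7 = {f, g, j}  B8 = {a, f, g}
Tree: B1–B2, B2–B3, B3–B4, B4–B5, B5–B6, B6–B7, B7–B8

The largest bag has 3 vertices, giving width 2; this decomposition certifies tw(G) ≤ 2. Since f–c–d–h–b–e–i–j–g–a–f is a cycle in G, G is not acyclic. Forests are exactly the graphs of treewidth ≤ 1, so tw(G) ≥ 2. Hence tw(G) = 2 exactly.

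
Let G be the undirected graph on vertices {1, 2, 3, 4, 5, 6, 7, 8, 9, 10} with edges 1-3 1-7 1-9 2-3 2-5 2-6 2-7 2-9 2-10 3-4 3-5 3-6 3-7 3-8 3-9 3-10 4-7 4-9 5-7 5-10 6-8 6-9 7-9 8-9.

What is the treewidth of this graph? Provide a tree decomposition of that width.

Treewidth 3.
One optimal decomposition is:
Bags: B1 = {2, 3, 5, 7}  B2 = {2, 3, 7, 9}  B3 = {2, 3, 6, 9}  B4 = {2, 3, 5, 10}  B5 = {3, 6, 8, 9}  B6 = {3, 4, 7, 9}  B7 = {1, 3, 7, 9}
Tree: B1–B2, B2–B3, B1–B4, B3–B5, B2–B6, B6–B7

Every bag has size at most 4, so the width is 4 − 1 = 3 and tw(G) ≤ 3. Conversely, {3, 6, 8, 9} is a clique of size 4, and the vertices of any clique must share a bag in every tree decomposition; so some bag has ≥ 4 vertices and tw(G) ≥ 3. Combining the bounds, tw(G) = 3.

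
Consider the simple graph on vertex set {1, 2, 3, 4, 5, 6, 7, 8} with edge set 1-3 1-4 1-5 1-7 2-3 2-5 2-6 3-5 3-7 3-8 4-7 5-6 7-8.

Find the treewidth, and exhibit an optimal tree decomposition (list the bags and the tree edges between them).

Each bag holds 3 vertices, so the decomposition has width 2, which upper-bounds the treewidth. Conversely, {3, 7, 8} is a clique of size 3, and the vertices of any clique must share a bag in every tree decomposition; so some bag has ≥ 3 vertices and tw(G) ≥ 2. The upper and lower bounds meet at 2, so that is the treewidth.

Treewidth 2.
One optimal decomposition is:
Bags: B1 = {1, 3, 7}  B2 = {1, 3, 5}  B3 = {2, 3, 5}  B4 = {3, 7, 8}  B5 = {1, 4, 7}  B6 = {2, 5, 6}
Tree: B1–B2, B2–B3, B1–B4, B1–B5, B3–B6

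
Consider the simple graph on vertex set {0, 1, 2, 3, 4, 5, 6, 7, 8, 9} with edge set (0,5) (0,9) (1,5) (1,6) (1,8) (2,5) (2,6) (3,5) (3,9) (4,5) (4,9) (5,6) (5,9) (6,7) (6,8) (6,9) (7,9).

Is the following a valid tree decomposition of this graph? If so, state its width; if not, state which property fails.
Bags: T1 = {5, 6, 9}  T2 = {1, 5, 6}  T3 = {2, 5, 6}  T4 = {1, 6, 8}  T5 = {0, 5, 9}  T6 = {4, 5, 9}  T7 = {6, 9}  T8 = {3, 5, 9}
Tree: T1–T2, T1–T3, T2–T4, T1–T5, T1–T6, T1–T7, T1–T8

No — vertex 7 appears in no bag.

A tree decomposition must satisfy three properties: every vertex lies in some bag; for every edge, both endpoints lie together in some bag; and for every vertex, the bags containing it form a connected subtree. Here vertex 7 appears in no bag, so the decomposition is invalid.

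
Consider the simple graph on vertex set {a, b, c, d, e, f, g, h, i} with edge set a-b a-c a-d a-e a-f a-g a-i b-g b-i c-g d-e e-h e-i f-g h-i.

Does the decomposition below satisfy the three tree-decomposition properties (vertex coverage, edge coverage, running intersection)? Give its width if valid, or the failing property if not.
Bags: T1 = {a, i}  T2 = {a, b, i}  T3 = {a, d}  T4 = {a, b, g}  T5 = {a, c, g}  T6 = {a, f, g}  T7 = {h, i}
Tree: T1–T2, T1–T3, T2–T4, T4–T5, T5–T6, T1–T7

A tree decomposition must satisfy three properties: every vertex lies in some bag; for every edge, both endpoints lie together in some bag; and for every vertex, the bags containing it form a connected subtree. Here vertex e appears in no bag, so the decomposition is invalid.

No — vertex e appears in no bag.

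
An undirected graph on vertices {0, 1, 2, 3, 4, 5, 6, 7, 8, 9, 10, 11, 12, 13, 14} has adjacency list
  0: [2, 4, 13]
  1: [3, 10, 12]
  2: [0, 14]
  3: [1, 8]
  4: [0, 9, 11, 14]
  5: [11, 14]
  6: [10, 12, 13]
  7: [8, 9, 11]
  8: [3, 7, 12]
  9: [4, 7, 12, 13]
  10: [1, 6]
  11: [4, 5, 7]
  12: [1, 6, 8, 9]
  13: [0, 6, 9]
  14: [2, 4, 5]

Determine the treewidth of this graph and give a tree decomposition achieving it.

Treewidth 3.
One optimal decomposition is:
Bags: B1 = {2, 5, 11, 14}  B2 = {2, 4, 11, 14}  B3 = {0, 2, 4, 11}  B4 = {0, 4, 7, 11}  B5 = {0, 4, 7, 9}  B6 = {0, 7, 9, 13}  B7 = {7, 8, 9, 13}  B8 = {8, 9, 12, 13}  B9 = {6, 8, 12, 13}  B10 = {3, 6, 8, 12}  B11 = {1, 3, 6, 12}  B12 = {1, 3, 6, 10}
Tree: B1–B2, B2–B3, B3–B4, B4–B5, B5–B6, B6–B7, B7–B8, B8–B9, B9–B10, B10–B11, B11–B12

The largest bag has 4 vertices, giving width 3; this decomposition certifies tw(G) ≤ 3. For the lower bound: the 4 vertex sets {2,5,14}, {11}, {4}, {0,7,9,13} are disjoint, each induces a connected subgraph, and every pair is joined by at least one edge of G. Contracting each set to a single vertex therefore yields K_{4} as a minor, and since treewidth is minor-monotone, tw(G) ≥ tw(K_{4}) = 3. Hence tw(G) = 3 exactly.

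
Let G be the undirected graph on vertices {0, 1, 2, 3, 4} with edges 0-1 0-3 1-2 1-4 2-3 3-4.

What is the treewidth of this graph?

2

A width-2 tree decomposition is:
Bags: B1 = {0, 1, 3}  B2 = {1, 3, 4}  B3 = {1, 2, 3}
Tree: B1–B2, B2–B3
Every bag has size at most 3, so the width is 3 − 1 = 2 and tw(G) ≤ 2. The edges 3–0–1–4–3 form a cycle, so G is not a tree and its treewidth is at least 2. The upper and lower bounds meet at 2, so that is the treewidth.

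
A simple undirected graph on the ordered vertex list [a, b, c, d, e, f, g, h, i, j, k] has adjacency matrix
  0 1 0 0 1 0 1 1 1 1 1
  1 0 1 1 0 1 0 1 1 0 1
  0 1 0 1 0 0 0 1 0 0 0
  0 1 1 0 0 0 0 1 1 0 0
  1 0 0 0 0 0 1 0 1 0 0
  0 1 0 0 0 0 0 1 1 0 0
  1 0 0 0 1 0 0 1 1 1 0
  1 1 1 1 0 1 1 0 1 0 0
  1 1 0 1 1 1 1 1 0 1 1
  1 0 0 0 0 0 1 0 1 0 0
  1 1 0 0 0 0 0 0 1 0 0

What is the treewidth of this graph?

A width-3 tree decomposition is:
Bags: B1 = {a, b, h, i}  B2 = {a, b, i, k}  B3 = {a, g, h, i}  B4 = {b, d, h, i}  B5 = {a, g, i, j}  B6 = {a, e, g, i}  B7 = {b, f, h, i}  B8 = {b, c, d, h}
Tree: B1–B2, B1–B3, B1–B4, B3–B5, B5–B6, B1–B7, B4–B8
Every bag has size at most 4, so the width is 4 − 1 = 3 and tw(G) ≤ 3. For the lower bound, the 4 vertices {b, c, d, h} are pairwise adjacent, and any tree decomposition puts a clique entirely inside one bag — forcing width ≥ 3. Therefore the treewidth is 3.

3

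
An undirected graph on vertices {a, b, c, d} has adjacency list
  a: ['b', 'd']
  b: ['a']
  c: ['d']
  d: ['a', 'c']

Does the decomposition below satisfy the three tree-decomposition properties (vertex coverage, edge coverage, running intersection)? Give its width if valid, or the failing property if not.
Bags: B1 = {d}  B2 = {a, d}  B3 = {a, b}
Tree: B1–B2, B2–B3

A tree decomposition must satisfy three properties: every vertex lies in some bag; for every edge, both endpoints lie together in some bag; and for every vertex, the bags containing it form a connected subtree. Here vertex c appears in no bag, so the decomposition is invalid.

No — vertex c appears in no bag.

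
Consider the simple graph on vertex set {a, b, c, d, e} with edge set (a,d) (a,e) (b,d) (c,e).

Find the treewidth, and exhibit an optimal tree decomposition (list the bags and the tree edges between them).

Every bag has size at most 2, so the width is 2 − 1 = 1 and tw(G) ≤ 1. Since G has at least one edge (e.g. c–e), it is not an edgeless graph, so tw(G) ≥ 1. Hence tw(G) = 1 exactly.

Treewidth 1.
Bags: B1 = {c, e}  B2 = {a, e}  B3 = {a, d}  B4 = {b, d}
Tree: B1–B2, B2–B3, B3–B4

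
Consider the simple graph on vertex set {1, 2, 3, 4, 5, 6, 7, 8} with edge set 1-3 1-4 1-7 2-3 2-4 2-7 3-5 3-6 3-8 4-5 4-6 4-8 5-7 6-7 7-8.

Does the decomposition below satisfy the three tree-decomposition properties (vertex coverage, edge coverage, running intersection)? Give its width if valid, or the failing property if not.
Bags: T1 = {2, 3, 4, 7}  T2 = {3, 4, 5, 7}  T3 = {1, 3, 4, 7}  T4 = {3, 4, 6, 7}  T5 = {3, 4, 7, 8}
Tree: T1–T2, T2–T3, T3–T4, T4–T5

Yes; width 3.

Checking the three conditions: (i) the bags cover all of {1, 2, 3, 4, 5, 6, 7, 8}; (ii) for each edge, some bag contains both endpoints; (iii) the bags containing any fixed vertex form a subtree. All hold, so the decomposition is valid with width 4 − 1 = 3.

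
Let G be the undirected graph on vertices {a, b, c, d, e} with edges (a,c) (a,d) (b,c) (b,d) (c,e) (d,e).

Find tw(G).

2

A width-2 tree decomposition is:
Bags: B1 = {c, d, e}  B2 = {b, c, d}  B3 = {a, c, d}
Tree: B1–B2, B2–B3
The largest bag has 3 vertices, giving width 2; this decomposition certifies tw(G) ≤ 2. The edges e–d–b–c–e form a cycle, so G is not a tree and its treewidth is at least 2. The upper and lower bounds meet at 2, so that is the treewidth.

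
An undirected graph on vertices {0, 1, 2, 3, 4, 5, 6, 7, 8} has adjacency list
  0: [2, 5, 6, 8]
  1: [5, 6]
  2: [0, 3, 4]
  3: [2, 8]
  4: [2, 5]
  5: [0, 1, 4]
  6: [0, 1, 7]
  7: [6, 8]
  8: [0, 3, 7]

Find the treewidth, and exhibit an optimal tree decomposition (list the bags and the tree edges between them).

Each bag holds 4 vertices, so the decomposition has width 3, which upper-bounds the treewidth. For the lower bound: the 4 vertex sets {2,3,4}, {5}, {0}, {1,6,7,8} are disjoint, each induces a connected subgraph, and every pair is joined by at least one edge of G. Contracting each set to a single vertex therefore yields K_{4} as a minor, and since treewidth is minor-monotone, tw(G) ≥ tw(K_{4}) = 3. The upper and lower bounds meet at 3, so that is the treewidth.

Treewidth 3.
Bags: B1 = {2, 3, 4, 5}  B2 = {0, 2, 3, 5}  B3 = {0, 3, 5, 8}  B4 = {0, 1, 5, 8}  B5 = {0, 1, 6, 8}  B6 = {1, 6, 7, 8}
Tree: B1–B2, B2–B3, B3–B4, B4–B5, B5–B6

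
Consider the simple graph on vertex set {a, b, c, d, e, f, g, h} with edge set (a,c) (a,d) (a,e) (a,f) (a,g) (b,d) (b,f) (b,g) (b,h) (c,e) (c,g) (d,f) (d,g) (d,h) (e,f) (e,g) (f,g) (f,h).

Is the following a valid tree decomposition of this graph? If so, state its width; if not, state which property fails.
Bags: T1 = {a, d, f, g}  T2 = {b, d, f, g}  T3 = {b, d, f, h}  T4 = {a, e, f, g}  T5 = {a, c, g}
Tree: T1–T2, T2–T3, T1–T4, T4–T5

No — edge (e,c) lies in no bag.

A tree decomposition must satisfy three properties: every vertex lies in some bag; for every edge, both endpoints lie together in some bag; and for every vertex, the bags containing it form a connected subtree. Here edge (e,c) lies in no bag, so the decomposition is invalid.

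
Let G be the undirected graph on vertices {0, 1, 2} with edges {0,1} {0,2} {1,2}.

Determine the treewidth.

A width-2 tree decomposition is:
Bags: B1 = {0, 1, 2}
Tree: (single bag)
With just one bag of size 3, the width is 3 − 1 = 2, so tw(G) ≤ 2. For the lower bound, the 3 vertices {0, 1, 2} are pairwise adjacent, and any tree decomposition puts a clique entirely inside one bag — forcing width ≥ 2. The upper and lower bounds meet at 2, so that is the treewidth.

2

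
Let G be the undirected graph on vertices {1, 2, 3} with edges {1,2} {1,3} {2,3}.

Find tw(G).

A width-2 tree decomposition is:
Bags: B1 = {1, 2, 3}
Tree: (single bag)
A single bag containing all 3 vertices is trivially a valid decomposition of width 2. On the other hand G contains the 3-clique {1, 2, 3}. A clique must lie in a single bag of any decomposition, so no decomposition can have width below 2. Combining the bounds, tw(G) = 2.

2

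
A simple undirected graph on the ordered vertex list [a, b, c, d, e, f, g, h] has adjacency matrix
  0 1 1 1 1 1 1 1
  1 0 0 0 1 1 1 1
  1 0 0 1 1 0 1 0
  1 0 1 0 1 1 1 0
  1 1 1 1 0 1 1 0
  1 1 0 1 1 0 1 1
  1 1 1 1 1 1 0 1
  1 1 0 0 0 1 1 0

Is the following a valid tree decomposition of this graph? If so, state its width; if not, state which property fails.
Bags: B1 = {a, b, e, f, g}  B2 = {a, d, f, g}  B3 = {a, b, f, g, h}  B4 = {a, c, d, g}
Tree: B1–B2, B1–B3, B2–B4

No — edge (e,d) lies in no bag.

A tree decomposition must satisfy three properties: every vertex lies in some bag; for every edge, both endpoints lie together in some bag; and for every vertex, the bags containing it form a connected subtree. Here edge (e,d) lies in no bag, so the decomposition is invalid.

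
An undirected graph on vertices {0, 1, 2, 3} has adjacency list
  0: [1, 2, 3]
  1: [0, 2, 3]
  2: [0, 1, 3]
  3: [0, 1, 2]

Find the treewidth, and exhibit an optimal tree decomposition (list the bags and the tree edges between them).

Treewidth 3.
Bags: B1 = {0, 1, 2, 3}
Tree: (single bag)

A single bag containing all 4 vertices is trivially a valid decomposition of width 3. For the lower bound, the 4 vertices {0, 1, 2, 3} are pairwise adjacent, and any tree decomposition puts a clique entirely inside one bag — forcing width ≥ 3. Hence tw(G) = 3 exactly.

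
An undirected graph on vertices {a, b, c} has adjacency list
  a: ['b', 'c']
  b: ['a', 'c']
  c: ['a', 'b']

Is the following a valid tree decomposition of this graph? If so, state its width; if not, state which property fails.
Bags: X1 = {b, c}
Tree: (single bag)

A tree decomposition must satisfy three properties: every vertex lies in some bag; for every edge, both endpoints lie together in some bag; and for every vertex, the bags containing it form a connected subtree. Here vertex a appears in no bag, so the decomposition is invalid.

No — vertex a appears in no bag.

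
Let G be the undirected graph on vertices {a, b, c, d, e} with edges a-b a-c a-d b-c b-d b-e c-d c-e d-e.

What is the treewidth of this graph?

A width-3 tree decomposition is:
Bags: B1 = {b, c, d, e}  B2 = {a, b, c, d}
Tree: B1–B2
Each bag holds 4 vertices, so the decomposition has width 3, which upper-bounds the treewidth. For the lower bound, the 4 vertices {b, c, d, e} are pairwise adjacent, and any tree decomposition puts a clique entirely inside one bag — forcing width ≥ 3. Combining the bounds, tw(G) = 3.

3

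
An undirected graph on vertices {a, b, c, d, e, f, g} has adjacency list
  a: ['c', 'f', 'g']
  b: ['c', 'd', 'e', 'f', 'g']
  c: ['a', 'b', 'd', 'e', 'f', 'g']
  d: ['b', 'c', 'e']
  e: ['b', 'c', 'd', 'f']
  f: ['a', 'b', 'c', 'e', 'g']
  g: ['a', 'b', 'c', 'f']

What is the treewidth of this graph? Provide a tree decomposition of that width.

Treewidth 3.
One such decomposition:
Bags: B1 = {a, c, f, g}  B2 = {b, c, f, g}  B3 = {b, c, e, f}  B4 = {b, c, d, e}
Tree: B1–B2, B2–B3, B3–B4

The largest bag has 4 vertices, giving width 3; this decomposition certifies tw(G) ≤ 3. On the other hand G contains the 4-clique {b, c, d, e}. A clique must lie in a single bag of any decomposition, so no decomposition can have width below 3. Hence tw(G) = 3 exactly.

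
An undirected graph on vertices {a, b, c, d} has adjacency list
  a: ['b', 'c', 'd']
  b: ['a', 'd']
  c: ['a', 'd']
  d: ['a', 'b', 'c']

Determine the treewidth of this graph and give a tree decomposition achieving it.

Treewidth 2.
One optimal decomposition is:
Bags: B1 = {a, b, d}  B2 = {a, c, d}
Tree: B1–B2

The largest bag has 3 vertices, giving width 2; this decomposition certifies tw(G) ≤ 2. On the other hand G contains the 3-clique {a, c, d}. A clique must lie in a single bag of any decomposition, so no decomposition can have width below 2. Combining the bounds, tw(G) = 2.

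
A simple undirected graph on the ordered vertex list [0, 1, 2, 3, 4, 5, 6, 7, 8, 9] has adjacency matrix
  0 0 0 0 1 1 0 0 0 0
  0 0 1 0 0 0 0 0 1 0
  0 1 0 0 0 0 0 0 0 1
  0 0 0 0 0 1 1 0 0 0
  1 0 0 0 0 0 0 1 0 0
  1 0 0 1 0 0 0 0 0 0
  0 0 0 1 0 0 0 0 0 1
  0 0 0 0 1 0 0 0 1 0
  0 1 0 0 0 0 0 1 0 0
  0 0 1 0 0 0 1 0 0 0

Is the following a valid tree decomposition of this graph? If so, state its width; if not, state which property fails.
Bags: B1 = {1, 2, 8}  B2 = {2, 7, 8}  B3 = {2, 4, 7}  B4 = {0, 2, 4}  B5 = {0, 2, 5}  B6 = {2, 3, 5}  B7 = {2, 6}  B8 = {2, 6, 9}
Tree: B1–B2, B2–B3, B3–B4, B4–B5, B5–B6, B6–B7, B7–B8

A tree decomposition must satisfy three properties: every vertex lies in some bag; for every edge, both endpoints lie together in some bag; and for every vertex, the bags containing it form a connected subtree. Here edge (3,6) lies in no bag, so the decomposition is invalid.

No — edge (3,6) lies in no bag.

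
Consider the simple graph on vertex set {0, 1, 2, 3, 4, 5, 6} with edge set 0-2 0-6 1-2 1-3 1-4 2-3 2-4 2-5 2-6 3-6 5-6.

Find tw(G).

A width-2 tree decomposition is:
Bags: B1 = {2, 3, 6}  B2 = {2, 5, 6}  B3 = {1, 2, 3}  B4 = {0, 2, 6}  B5 = {1, 2, 4}
Tree: B1–B2, B1–B3, B1–B4, B3–B5
Each bag holds 3 vertices, so the decomposition has width 2, which upper-bounds the treewidth. For the lower bound, the 3 vertices {1, 2, 3} are pairwise adjacent, and any tree decomposition puts a clique entirely inside one bag — forcing width ≥ 2. Hence tw(G) = 2 exactly.

2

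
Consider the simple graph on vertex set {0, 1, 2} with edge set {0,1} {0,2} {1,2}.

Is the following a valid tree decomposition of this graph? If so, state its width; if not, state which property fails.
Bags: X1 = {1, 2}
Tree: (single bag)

No — vertex 0 appears in no bag.

A tree decomposition must satisfy three properties: every vertex lies in some bag; for every edge, both endpoints lie together in some bag; and for every vertex, the bags containing it form a connected subtree. Here vertex 0 appears in no bag, so the decomposition is invalid.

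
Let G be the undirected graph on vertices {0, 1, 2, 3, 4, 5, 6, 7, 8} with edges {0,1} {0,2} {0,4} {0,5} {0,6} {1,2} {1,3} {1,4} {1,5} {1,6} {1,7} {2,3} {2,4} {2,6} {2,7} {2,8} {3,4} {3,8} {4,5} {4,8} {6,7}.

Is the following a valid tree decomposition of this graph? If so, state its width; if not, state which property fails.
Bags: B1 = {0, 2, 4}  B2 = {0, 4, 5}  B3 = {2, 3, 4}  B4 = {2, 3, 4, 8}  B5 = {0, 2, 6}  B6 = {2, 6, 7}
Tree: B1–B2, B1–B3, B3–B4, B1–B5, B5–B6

A tree decomposition must satisfy three properties: every vertex lies in some bag; for every edge, both endpoints lie together in some bag; and for every vertex, the bags containing it form a connected subtree. Here vertex 1 appears in no bag, so the decomposition is invalid.

No — vertex 1 appears in no bag.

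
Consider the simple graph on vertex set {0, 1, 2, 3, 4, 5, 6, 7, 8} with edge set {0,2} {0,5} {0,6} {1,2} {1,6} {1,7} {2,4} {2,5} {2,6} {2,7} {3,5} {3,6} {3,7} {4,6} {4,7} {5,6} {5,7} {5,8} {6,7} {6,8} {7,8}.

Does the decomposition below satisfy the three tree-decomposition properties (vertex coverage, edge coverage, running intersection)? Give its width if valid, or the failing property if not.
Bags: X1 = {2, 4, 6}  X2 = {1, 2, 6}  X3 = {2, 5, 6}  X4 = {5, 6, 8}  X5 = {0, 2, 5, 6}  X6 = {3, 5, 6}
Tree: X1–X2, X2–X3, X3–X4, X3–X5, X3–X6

A tree decomposition must satisfy three properties: every vertex lies in some bag; for every edge, both endpoints lie together in some bag; and for every vertex, the bags containing it form a connected subtree. Here vertex 7 appears in no bag, so the decomposition is invalid.

No — vertex 7 appears in no bag.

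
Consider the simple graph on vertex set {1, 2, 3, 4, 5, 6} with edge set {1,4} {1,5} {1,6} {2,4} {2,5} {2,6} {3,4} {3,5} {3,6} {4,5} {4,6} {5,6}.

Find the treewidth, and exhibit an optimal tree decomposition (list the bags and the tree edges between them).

Treewidth 3.
Bags: B1 = {3, 4, 5, 6}  B2 = {2, 4, 5, 6}  B3 = {1, 4, 5, 6}
Tree: B1–B2, B2–B3

Every bag has size at most 4, so the width is 4 − 1 = 3 and tw(G) ≤ 3. Conversely, {1, 4, 5, 6} is a clique of size 4, and the vertices of any clique must share a bag in every tree decomposition; so some bag has ≥ 4 vertices and tw(G) ≥ 3. Combining the bounds, tw(G) = 3.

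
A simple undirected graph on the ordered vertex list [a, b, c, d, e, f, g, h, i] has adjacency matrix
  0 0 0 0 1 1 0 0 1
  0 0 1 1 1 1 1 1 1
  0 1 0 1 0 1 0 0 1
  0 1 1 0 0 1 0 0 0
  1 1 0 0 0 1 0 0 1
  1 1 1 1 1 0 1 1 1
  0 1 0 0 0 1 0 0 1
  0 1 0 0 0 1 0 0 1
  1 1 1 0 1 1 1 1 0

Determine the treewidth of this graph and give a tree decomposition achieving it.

Treewidth 3.
One optimal decomposition is:
Bags: B1 = {b, f, g, i}  B2 = {b, e, f, i}  B3 = {a, e, f, i}  B4 = {b, c, f, i}  B5 = {b, c, d, f}  B6 = {b, f, h, i}
Tree: B1–B2, B2–B3, B1–B4, B4–B5, B1–B6

The largest bag has 4 vertices, giving width 3; this decomposition certifies tw(G) ≤ 3. On the other hand G contains the 4-clique {a, e, f, i}. A clique must lie in a single bag of any decomposition, so no decomposition can have width below 3. Combining the bounds, tw(G) = 3.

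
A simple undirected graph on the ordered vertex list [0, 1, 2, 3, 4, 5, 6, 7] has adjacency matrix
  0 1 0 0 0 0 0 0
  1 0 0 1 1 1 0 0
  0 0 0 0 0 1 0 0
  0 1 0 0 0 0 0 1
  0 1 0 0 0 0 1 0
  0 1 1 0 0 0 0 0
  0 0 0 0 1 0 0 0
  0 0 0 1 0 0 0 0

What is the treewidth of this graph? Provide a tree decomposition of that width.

Every bag has size at most 2, so the width is 2 − 1 = 1 and tw(G) ≤ 1. Since G has at least one edge (e.g. 5–1), it is not an edgeless graph, so tw(G) ≥ 1. Combining the bounds, tw(G) = 1.

Treewidth 1.
Bags: B1 = {1, 5}  B2 = {1, 3}  B3 = {1, 4}  B4 = {0, 1}  B5 = {2, 5}  B6 = {3, 7}  B7 = {4, 6}
Tree: B1–B2, B1–B3, B2–B4, B1–B5, B2–B6, B3–B7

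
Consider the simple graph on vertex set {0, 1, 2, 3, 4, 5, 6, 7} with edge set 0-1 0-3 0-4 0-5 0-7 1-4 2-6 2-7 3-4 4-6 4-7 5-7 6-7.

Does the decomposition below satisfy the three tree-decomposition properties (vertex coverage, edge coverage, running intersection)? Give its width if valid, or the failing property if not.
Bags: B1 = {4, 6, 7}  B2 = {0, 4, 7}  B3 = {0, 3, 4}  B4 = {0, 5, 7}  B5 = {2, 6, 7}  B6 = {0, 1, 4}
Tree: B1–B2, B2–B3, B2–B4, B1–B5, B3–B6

Vertex coverage: the bags together contain {0, 1, 2, 3, 4, 5, 6, 7}, the full vertex set. Edge coverage: each edge of G has both endpoints in at least one bag. Running intersection: for every vertex, the bags containing it form a connected subtree. All three properties hold, so this is a valid tree decomposition of width max|bag| − 1 = 2, and hence tw(G) ≤ 2.

Yes; width 2.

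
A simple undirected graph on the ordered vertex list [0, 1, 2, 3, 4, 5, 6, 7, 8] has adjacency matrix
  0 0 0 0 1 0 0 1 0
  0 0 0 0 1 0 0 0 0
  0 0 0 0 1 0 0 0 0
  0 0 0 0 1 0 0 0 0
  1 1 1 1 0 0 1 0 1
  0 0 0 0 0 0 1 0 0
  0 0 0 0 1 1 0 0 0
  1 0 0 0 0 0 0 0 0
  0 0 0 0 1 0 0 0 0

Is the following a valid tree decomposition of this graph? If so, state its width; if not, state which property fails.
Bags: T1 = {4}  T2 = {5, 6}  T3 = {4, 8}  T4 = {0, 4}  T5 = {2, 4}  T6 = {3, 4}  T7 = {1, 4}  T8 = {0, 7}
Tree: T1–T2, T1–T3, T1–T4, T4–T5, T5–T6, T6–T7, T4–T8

No — edge (6,4) lies in no bag.

A tree decomposition must satisfy three properties: every vertex lies in some bag; for every edge, both endpoints lie together in some bag; and for every vertex, the bags containing it form a connected subtree. Here edge (6,4) lies in no bag, so the decomposition is invalid.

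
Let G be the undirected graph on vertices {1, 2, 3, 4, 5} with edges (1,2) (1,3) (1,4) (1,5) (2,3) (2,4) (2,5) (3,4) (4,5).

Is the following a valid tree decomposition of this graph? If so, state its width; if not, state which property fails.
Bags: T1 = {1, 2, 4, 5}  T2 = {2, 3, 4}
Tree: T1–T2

A tree decomposition must satisfy three properties: every vertex lies in some bag; for every edge, both endpoints lie together in some bag; and for every vertex, the bags containing it form a connected subtree. Here edge (1,3) lies in no bag, so the decomposition is invalid.

No — edge (1,3) lies in no bag.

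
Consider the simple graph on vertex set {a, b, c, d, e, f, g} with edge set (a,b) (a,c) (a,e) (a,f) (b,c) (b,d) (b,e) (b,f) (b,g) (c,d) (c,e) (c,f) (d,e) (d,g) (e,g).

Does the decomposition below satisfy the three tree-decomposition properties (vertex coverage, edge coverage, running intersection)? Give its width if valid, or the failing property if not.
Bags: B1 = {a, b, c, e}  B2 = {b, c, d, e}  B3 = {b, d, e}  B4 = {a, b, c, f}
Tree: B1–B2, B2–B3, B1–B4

A tree decomposition must satisfy three properties: every vertex lies in some bag; for every edge, both endpoints lie together in some bag; and for every vertex, the bags containing it form a connected subtree. Here vertex g appears in no bag, so the decomposition is invalid.

No — vertex g appears in no bag.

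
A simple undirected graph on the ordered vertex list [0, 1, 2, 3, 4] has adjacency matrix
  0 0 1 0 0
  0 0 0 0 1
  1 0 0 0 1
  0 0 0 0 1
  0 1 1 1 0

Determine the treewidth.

1

A width-1 tree decomposition is:
Bags: B1 = {1, 4}  B2 = {2, 4}  B3 = {0, 2}  B4 = {3, 4}
Tree: B1–B2, B2–B3, B1–B4
The largest bag has 2 vertices, giving width 1; this decomposition certifies tw(G) ≤ 1. Since G has at least one edge (e.g. 1–4), it is not an edgeless graph, so tw(G) ≥ 1. Hence tw(G) = 1 exactly.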